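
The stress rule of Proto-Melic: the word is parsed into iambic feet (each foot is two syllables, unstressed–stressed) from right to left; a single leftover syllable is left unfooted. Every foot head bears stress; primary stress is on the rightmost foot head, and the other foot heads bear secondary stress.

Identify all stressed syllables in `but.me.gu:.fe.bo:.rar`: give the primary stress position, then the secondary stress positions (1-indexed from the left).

Parse right to left into iambic (σˈσ) feet: (but.ˈme) (gu:.ˈfe) (bo:.ˈrar).
Foot heads (stressed positions): 2, 4, 6.
End Rule Rightmost: primary stress on the rightmost head = syllable 6.
Secondary stress on 2, 4: but.ˌme.gu:.ˌfe.bo:.ˈrar.

primary 6, secondary 2, 4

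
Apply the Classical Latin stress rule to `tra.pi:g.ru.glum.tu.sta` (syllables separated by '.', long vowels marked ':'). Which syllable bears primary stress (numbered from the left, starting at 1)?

Classical Latin: stress the penult if heavy (long vowel or closed), else the antepenult.
Weights: 4 glum H, 5 tu L, 6 sta L.
The penult (syllable 5, tu) is light, so stress falls on the antepenult (syllable 4, glum).
Stress on syllable 4: tra.pi:g.ru.ˈglum.tu.sta.

4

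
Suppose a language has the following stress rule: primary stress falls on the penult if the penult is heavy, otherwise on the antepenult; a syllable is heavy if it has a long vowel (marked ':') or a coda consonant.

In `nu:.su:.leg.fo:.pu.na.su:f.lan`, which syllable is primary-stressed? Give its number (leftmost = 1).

7

Weights: 6 na L, 7 su:f H, 8 lan H.
The penult (syllable 7, su:f) is heavy, so it takes stress.
Primary stress: syllable 7 → nu:.su:.leg.fo:.pu.na.ˈsu:f.lan.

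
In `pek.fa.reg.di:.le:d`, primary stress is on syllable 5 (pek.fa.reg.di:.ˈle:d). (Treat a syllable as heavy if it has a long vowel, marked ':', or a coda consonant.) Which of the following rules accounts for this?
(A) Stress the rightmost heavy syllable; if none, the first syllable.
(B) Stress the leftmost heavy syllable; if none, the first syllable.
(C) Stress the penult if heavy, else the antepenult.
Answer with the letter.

A

Rule A → syllable 5 ✓.
Rule B → syllable 1 (observed: 5).
Rule C → syllable 4 (observed: 5).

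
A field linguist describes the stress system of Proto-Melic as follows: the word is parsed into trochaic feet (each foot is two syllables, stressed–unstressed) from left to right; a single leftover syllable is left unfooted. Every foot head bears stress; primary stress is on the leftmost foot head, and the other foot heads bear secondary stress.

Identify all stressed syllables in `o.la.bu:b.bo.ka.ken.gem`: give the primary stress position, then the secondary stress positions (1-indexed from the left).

primary 1, secondary 3, 5

Parse left to right into trochaic (ˈσσ) feet: (ˈo.la) (ˈbu:b.bo) (ˈka.ken) gem. Syllable 7 is left unfooted.
Foot heads (stressed positions): 1, 3, 5.
End Rule Leftmost: primary stress on the leftmost head = syllable 1.
Secondary stress on 3, 5: ˈo.la.ˌbu:b.bo.ˌka.ken.gem.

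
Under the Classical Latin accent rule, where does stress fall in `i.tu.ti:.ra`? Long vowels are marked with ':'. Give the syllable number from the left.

3

Classical Latin: stress the penult if heavy (long vowel or closed), else the antepenult.
Weights: 2 tu L, 3 ti: H, 4 ra L.
The penult (syllable 3, ti:) is heavy, so it takes stress.
Stress on syllable 3: i.tu.ˈti:.ra.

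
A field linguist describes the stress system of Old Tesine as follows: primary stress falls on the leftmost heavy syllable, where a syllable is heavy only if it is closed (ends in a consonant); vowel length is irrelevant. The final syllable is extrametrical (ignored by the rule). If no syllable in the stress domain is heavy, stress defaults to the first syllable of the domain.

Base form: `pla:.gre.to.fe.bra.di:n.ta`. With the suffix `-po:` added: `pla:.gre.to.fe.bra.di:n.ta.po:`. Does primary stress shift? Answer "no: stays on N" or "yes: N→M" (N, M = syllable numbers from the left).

Base `pla:.gre.to.fe.bra.di:n.ta` (7 syllables):
  The final syllable (7, ta) is extrametrical; the stress domain is syllables 1–6.
  Weights: 1 pla: L, 2 gre L, 3 to L, 4 fe L, 5 bra L, 6 di:n H.
  Heavy syllables in the domain: 6. The leftmost is syllable 6 (di:n).
  → primary stress on syllable 6.
Suffixed `pla:.gre.to.fe.bra.di:n.ta.po:` (8 syllables):
  The final syllable (8, po:) is extrametrical; the stress domain is syllables 1–7.
  Weights: 1 pla: L, 2 gre L, 3 to L, 4 fe L, 5 bra L, 6 di:n H, 7 ta L.
  Heavy syllables in the domain: 6. The leftmost is syllable 6 (di:n).
  → primary stress on syllable 6.

no: stays on 6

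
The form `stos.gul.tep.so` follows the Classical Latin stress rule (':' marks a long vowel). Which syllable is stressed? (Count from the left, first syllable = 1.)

3

Classical Latin: stress the penult if heavy (long vowel or closed), else the antepenult.
Weights: 2 gul H, 3 tep H, 4 so L.
The penult (syllable 3, tep) is heavy, so it takes stress.
Stress on syllable 3: stos.gul.ˈtep.so.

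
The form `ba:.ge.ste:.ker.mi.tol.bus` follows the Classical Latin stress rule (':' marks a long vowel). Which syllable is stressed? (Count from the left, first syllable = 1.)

Classical Latin: stress the penult if heavy (long vowel or closed), else the antepenult.
Weights: 5 mi L, 6 tol H, 7 bus H.
The penult (syllable 6, tol) is heavy, so it takes stress.
Stress on syllable 6: ba:.ge.ste:.ker.mi.ˈtol.bus.

6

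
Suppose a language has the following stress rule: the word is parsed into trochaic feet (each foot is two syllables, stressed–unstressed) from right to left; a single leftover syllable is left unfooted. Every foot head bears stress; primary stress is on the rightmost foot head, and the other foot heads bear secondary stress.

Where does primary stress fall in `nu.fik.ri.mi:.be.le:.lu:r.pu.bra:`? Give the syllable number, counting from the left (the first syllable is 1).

8

Parse right to left into trochaic (ˈσσ) feet: nu (ˈfik.ri) (ˈmi:.be) (ˈle:.lu:r) (ˈpu.bra:). Syllable 1 is left unfooted.
Foot heads (stressed positions): 2, 4, 6, 8.
End Rule Rightmost: primary stress on the rightmost head = syllable 8.
Primary stress: syllable 8 → nu.fik.ri.mi:.be.le:.lu:r.ˈpu.bra:.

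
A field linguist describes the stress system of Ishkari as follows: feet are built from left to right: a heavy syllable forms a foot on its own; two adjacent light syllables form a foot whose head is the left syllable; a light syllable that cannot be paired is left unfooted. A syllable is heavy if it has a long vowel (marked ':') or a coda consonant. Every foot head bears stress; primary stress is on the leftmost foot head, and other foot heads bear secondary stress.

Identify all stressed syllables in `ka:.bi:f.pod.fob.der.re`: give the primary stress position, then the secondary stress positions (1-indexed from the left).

primary 1, secondary 2, 3, 4, 5

Weights: 1 ka: H, 2 bi:f H, 3 pod H, 4 fob H, 5 der H, 6 re L.
Parse left to right (heavy = foot alone; LL = one foot; stranded L unfooted): (ˈka:) (ˈbi:f) (ˈpod) (ˈfob) (ˈder) re.
Foot heads: 1, 2, 3, 4, 5.
Primary stress on the leftmost head = syllable 1.
Secondary stress on 2, 3, 4, 5: ˈka:.ˌbi:f.ˌpod.ˌfob.ˌder.re.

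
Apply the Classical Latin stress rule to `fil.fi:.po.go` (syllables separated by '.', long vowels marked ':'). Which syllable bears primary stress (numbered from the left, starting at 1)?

Classical Latin: stress the penult if heavy (long vowel or closed), else the antepenult.
Weights: 2 fi: H, 3 po L, 4 go L.
The penult (syllable 3, po) is light, so stress falls on the antepenult (syllable 2, fi:).
Stress on syllable 2: fil.ˈfi:.po.go.

2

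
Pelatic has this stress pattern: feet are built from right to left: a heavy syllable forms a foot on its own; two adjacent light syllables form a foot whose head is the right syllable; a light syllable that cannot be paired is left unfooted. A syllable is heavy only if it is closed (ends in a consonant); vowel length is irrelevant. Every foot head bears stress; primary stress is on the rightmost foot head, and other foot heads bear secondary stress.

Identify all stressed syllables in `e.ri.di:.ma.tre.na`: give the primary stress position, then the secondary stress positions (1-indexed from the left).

primary 6, secondary 2, 4

Weights: 1 e L, 2 ri L, 3 di: L, 4 ma L, 5 tre L, 6 na L.
Parse right to left (heavy = foot alone; LL = one foot; stranded L unfooted): (e.ˈri) (di:.ˈma) (tre.ˈna).
Foot heads: 2, 4, 6.
Primary stress on the rightmost head = syllable 6.
Secondary stress on 2, 4: e.ˌri.di:.ˌma.tre.ˈna.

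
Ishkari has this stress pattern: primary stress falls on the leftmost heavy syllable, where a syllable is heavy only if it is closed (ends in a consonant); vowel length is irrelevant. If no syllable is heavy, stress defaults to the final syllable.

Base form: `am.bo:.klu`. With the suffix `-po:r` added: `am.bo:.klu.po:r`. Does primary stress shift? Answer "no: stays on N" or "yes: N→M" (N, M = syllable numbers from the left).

Base `am.bo:.klu` (3 syllables):
  Weights: 1 am H, 2 bo: L, 3 klu L.
  Heavy syllables in the domain: 1. The leftmost is syllable 1 (am).
  → primary stress on syllable 1.
Suffixed `am.bo:.klu.po:r` (4 syllables):
  Weights: 1 am H, 2 bo: L, 3 klu L, 4 po:r H.
  Heavy syllables in the domain: 1, 4. The leftmost is syllable 1 (am).
  → primary stress on syllable 1.

no: stays on 1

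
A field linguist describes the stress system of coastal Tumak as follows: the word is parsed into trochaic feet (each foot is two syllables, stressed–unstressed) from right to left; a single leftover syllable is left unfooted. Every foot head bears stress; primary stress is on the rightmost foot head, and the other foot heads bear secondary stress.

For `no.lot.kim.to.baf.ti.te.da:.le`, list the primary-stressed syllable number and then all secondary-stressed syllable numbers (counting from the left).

Parse right to left into trochaic (ˈσσ) feet: no (ˈlot.kim) (ˈto.baf) (ˈti.te) (ˈda:.le). Syllable 1 is left unfooted.
Foot heads (stressed positions): 2, 4, 6, 8.
End Rule Rightmost: primary stress on the rightmost head = syllable 8.
Secondary stress on 2, 4, 6: no.ˌlot.kim.ˌto.baf.ˌti.te.ˈda:.le.

primary 8, secondary 2, 4, 6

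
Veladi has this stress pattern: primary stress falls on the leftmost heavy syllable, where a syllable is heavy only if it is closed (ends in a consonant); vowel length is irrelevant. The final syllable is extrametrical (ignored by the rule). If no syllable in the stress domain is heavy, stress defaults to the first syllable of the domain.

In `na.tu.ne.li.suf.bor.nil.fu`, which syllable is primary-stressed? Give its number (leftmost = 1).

5

The final syllable (8, fu) is extrametrical; the stress domain is syllables 1–7.
Weights: 1 na L, 2 tu L, 3 ne L, 4 li L, 5 suf H, 6 bor H, 7 nil H.
Heavy syllables in the domain: 5, 6, 7. The leftmost is syllable 5 (suf).
Primary stress: syllable 5 → na.tu.ne.li.ˈsuf.bor.nil.fu.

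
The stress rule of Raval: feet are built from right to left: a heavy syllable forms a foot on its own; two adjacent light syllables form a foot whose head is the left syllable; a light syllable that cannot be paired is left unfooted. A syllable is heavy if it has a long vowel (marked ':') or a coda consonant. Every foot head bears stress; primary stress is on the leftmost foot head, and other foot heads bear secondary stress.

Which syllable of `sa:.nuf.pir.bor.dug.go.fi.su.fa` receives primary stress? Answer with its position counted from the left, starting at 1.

Weights: 1 sa: H, 2 nuf H, 3 pir H, 4 bor H, 5 dug H, 6 go L, 7 fi L, 8 su L, 9 fa L.
Parse right to left (heavy = foot alone; LL = one foot; stranded L unfooted): (ˈsa:) (ˈnuf) (ˈpir) (ˈbor) (ˈdug) (ˈgo.fi) (ˈsu.fa).
Foot heads: 1, 2, 3, 4, 5, 6, 8.
Primary stress on the leftmost head = syllable 1.
Primary stress: syllable 1 → ˈsa:.nuf.pir.bor.dug.go.fi.su.fa.

1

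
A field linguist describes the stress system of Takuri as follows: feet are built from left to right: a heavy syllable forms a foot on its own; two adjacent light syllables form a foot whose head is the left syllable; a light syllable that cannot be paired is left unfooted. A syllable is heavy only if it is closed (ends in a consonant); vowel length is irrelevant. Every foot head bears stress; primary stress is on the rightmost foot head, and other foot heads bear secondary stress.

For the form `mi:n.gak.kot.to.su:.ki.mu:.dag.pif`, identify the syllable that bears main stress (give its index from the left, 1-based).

Weights: 1 mi:n H, 2 gak H, 3 kot H, 4 to L, 5 su: L, 6 ki L, 7 mu: L, 8 dag H, 9 pif H.
Parse left to right (heavy = foot alone; LL = one foot; stranded L unfooted): (ˈmi:n) (ˈgak) (ˈkot) (ˈto.su:) (ˈki.mu:) (ˈdag) (ˈpif).
Foot heads: 1, 2, 3, 4, 6, 8, 9.
Primary stress on the rightmost head = syllable 9.
Primary stress: syllable 9 → mi:n.gak.kot.to.su:.ki.mu:.dag.ˈpif.

9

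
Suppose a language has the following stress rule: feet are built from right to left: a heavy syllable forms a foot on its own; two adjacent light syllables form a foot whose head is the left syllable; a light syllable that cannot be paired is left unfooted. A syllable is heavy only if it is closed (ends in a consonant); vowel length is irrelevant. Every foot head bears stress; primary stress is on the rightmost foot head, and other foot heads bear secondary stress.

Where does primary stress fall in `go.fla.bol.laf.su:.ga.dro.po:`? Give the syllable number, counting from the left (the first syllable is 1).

Weights: 1 go L, 2 fla L, 3 bol H, 4 laf H, 5 su: L, 6 ga L, 7 dro L, 8 po: L.
Parse right to left (heavy = foot alone; LL = one foot; stranded L unfooted): (ˈgo.fla) (ˈbol) (ˈlaf) (ˈsu:.ga) (ˈdro.po:).
Foot heads: 1, 3, 4, 5, 7.
Primary stress on the rightmost head = syllable 7.
Primary stress: syllable 7 → go.fla.bol.laf.su:.ga.ˈdro.po:.

7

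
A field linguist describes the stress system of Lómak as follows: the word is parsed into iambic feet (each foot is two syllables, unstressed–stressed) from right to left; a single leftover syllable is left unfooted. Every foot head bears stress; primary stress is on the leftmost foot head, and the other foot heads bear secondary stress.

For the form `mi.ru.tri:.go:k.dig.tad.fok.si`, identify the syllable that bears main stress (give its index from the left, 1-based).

Parse right to left into iambic (σˈσ) feet: (mi.ˈru) (tri:.ˈgo:k) (dig.ˈtad) (fok.ˈsi).
Foot heads (stressed positions): 2, 4, 6, 8.
End Rule Leftmost: primary stress on the leftmost head = syllable 2.
Primary stress: syllable 2 → mi.ˈru.tri:.go:k.dig.tad.fok.si.

2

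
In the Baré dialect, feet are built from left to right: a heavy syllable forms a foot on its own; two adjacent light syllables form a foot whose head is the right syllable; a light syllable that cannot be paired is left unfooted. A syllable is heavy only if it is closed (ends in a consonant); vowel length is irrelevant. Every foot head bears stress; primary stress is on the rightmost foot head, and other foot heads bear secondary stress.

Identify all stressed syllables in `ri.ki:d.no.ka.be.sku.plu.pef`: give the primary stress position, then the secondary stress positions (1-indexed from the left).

Weights: 1 ri L, 2 ki:d H, 3 no L, 4 ka L, 5 be L, 6 sku L, 7 plu L, 8 pef H.
Parse left to right (heavy = foot alone; LL = one foot; stranded L unfooted): ri (ˈki:d) (no.ˈka) (be.ˈsku) plu (ˈpef).
Foot heads: 2, 4, 6, 8.
Primary stress on the rightmost head = syllable 8.
Secondary stress on 2, 4, 6: ri.ˌki:d.no.ˌka.be.ˌsku.plu.ˈpef.

primary 8, secondary 2, 4, 6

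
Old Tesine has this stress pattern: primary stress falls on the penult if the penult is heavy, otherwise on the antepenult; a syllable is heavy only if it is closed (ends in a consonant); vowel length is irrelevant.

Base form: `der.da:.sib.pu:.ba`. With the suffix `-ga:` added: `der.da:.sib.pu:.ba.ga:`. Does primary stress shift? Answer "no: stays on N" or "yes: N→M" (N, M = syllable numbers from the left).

Base `der.da:.sib.pu:.ba` (5 syllables):
  Weights: 3 sib H, 4 pu: L, 5 ba L.
  The penult (syllable 4, pu:) is light, so stress falls on the antepenult (syllable 3, sib).
  → primary stress on syllable 3.
Suffixed `der.da:.sib.pu:.ba.ga:` (6 syllables):
  Weights: 4 pu: L, 5 ba L, 6 ga: L.
  The penult (syllable 5, ba) is light, so stress falls on the antepenult (syllable 4, pu:).
  → primary stress on syllable 4.

yes: 3→4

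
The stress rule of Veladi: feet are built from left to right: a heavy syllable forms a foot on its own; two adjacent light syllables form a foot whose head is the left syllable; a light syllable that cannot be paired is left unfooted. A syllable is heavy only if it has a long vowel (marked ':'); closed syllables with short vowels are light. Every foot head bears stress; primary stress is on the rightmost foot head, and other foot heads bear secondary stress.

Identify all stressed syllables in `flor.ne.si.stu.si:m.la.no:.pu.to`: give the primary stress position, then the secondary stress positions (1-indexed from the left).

primary 8, secondary 1, 3, 5, 7

Weights: 1 flor L, 2 ne L, 3 si L, 4 stu L, 5 si:m H, 6 la L, 7 no: H, 8 pu L, 9 to L.
Parse left to right (heavy = foot alone; LL = one foot; stranded L unfooted): (ˈflor.ne) (ˈsi.stu) (ˈsi:m) la (ˈno:) (ˈpu.to).
Foot heads: 1, 3, 5, 7, 8.
Primary stress on the rightmost head = syllable 8.
Secondary stress on 1, 3, 5, 7: ˌflor.ne.ˌsi.stu.ˌsi:m.la.ˌno:.ˈpu.to.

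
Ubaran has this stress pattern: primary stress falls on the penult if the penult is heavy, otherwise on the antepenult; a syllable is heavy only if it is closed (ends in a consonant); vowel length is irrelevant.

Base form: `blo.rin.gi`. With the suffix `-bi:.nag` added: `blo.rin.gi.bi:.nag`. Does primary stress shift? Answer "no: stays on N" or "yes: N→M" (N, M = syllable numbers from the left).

Base `blo.rin.gi` (3 syllables):
  Weights: 1 blo L, 2 rin H, 3 gi L.
  The penult (syllable 2, rin) is heavy, so it takes stress.
  → primary stress on syllable 2.
Suffixed `blo.rin.gi.bi:.nag` (5 syllables):
  Weights: 3 gi L, 4 bi: L, 5 nag H.
  The penult (syllable 4, bi:) is light, so stress falls on the antepenult (syllable 3, gi).
  → primary stress on syllable 3.

yes: 2→3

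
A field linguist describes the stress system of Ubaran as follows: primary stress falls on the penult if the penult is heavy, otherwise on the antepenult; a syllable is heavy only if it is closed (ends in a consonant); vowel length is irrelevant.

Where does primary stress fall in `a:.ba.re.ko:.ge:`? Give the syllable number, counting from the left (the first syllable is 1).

3

Weights: 3 re L, 4 ko: L, 5 ge: L.
The penult (syllable 4, ko:) is light, so stress falls on the antepenult (syllable 3, re).
Primary stress: syllable 3 → a:.ba.ˈre.ko:.ge:.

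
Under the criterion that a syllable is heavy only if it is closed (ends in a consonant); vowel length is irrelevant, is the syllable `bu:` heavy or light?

light

`bu:`: long vowel, open (no coda). Open (no coda) → light.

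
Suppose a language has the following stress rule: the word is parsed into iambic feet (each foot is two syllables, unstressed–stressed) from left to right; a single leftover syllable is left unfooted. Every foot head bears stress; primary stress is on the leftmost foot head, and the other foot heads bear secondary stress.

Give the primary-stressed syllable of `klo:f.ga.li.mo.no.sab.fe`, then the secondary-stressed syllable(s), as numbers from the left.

Parse left to right into iambic (σˈσ) feet: (klo:f.ˈga) (li.ˈmo) (no.ˈsab) fe. Syllable 7 is left unfooted.
Foot heads (stressed positions): 2, 4, 6.
End Rule Leftmost: primary stress on the leftmost head = syllable 2.
Secondary stress on 4, 6: klo:f.ˈga.li.ˌmo.no.ˌsab.fe.

primary 2, secondary 4, 6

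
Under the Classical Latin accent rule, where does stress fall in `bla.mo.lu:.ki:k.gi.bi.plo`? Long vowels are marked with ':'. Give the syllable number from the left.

5

Classical Latin: stress the penult if heavy (long vowel or closed), else the antepenult.
Weights: 5 gi L, 6 bi L, 7 plo L.
The penult (syllable 6, bi) is light, so stress falls on the antepenult (syllable 5, gi).
Stress on syllable 5: bla.mo.lu:.ki:k.ˈgi.bi.plo.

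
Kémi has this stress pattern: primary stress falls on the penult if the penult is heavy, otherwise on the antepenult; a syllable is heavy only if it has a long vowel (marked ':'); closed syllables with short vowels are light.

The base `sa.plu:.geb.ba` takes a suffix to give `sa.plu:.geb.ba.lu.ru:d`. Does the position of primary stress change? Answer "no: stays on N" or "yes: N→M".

yes: 2→4

Base `sa.plu:.geb.ba` (4 syllables):
  Weights: 2 plu: H, 3 geb L, 4 ba L.
  The penult (syllable 3, geb) is light, so stress falls on the antepenult (syllable 2, plu:).
  → primary stress on syllable 2.
Suffixed `sa.plu:.geb.ba.lu.ru:d` (6 syllables):
  Weights: 4 ba L, 5 lu L, 6 ru:d H.
  The penult (syllable 5, lu) is light, so stress falls on the antepenult (syllable 4, ba).
  → primary stress on syllable 4.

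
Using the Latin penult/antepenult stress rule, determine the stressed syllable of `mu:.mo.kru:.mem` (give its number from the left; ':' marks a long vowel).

Classical Latin: stress the penult if heavy (long vowel or closed), else the antepenult.
Weights: 2 mo L, 3 kru: H, 4 mem H.
The penult (syllable 3, kru:) is heavy, so it takes stress.
Stress on syllable 3: mu:.mo.ˈkru:.mem.

3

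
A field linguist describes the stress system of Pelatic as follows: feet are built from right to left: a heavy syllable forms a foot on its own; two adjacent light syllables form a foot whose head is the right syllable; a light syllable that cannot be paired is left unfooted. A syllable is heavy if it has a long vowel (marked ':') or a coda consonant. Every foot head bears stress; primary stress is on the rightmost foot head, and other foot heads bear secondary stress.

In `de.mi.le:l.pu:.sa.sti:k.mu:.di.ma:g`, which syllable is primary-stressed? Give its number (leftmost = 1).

Weights: 1 de L, 2 mi L, 3 le:l H, 4 pu: H, 5 sa L, 6 sti:k H, 7 mu: H, 8 di L, 9 ma:g H.
Parse right to left (heavy = foot alone; LL = one foot; stranded L unfooted): (de.ˈmi) (ˈle:l) (ˈpu:) sa (ˈsti:k) (ˈmu:) di (ˈma:g).
Foot heads: 2, 3, 4, 6, 7, 9.
Primary stress on the rightmost head = syllable 9.
Primary stress: syllable 9 → de.mi.le:l.pu:.sa.sti:k.mu:.di.ˈma:g.

9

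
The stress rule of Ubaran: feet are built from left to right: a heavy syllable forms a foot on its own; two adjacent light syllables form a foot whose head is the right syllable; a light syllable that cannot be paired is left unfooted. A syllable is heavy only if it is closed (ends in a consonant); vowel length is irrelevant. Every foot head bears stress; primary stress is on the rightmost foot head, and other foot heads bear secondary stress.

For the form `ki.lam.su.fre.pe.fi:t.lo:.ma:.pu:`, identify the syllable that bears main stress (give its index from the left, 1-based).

8

Weights: 1 ki L, 2 lam H, 3 su L, 4 fre L, 5 pe L, 6 fi:t H, 7 lo: L, 8 ma: L, 9 pu: L.
Parse left to right (heavy = foot alone; LL = one foot; stranded L unfooted): ki (ˈlam) (su.ˈfre) pe (ˈfi:t) (lo:.ˈma:) pu:.
Foot heads: 2, 4, 6, 8.
Primary stress on the rightmost head = syllable 8.
Primary stress: syllable 8 → ki.lam.su.fre.pe.fi:t.lo:.ˈma:.pu:.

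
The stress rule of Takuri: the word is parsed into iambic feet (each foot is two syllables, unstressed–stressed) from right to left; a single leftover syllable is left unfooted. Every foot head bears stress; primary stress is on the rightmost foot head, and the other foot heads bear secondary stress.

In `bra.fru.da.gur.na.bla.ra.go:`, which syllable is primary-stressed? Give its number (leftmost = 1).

Parse right to left into iambic (σˈσ) feet: (bra.ˈfru) (da.ˈgur) (na.ˈbla) (ra.ˈgo:).
Foot heads (stressed positions): 2, 4, 6, 8.
End Rule Rightmost: primary stress on the rightmost head = syllable 8.
Primary stress: syllable 8 → bra.fru.da.gur.na.bla.ra.ˈgo:.

8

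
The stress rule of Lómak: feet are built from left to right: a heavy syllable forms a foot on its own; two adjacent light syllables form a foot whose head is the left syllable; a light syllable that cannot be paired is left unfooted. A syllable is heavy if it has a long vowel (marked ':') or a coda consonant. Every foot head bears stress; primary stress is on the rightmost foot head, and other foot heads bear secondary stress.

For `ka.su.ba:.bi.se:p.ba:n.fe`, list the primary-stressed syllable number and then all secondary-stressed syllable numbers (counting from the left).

Weights: 1 ka L, 2 su L, 3 ba: H, 4 bi L, 5 se:p H, 6 ba:n H, 7 fe L.
Parse left to right (heavy = foot alone; LL = one foot; stranded L unfooted): (ˈka.su) (ˈba:) bi (ˈse:p) (ˈba:n) fe.
Foot heads: 1, 3, 5, 6.
Primary stress on the rightmost head = syllable 6.
Secondary stress on 1, 3, 5: ˌka.su.ˌba:.bi.ˌse:p.ˈba:n.fe.

primary 6, secondary 1, 3, 5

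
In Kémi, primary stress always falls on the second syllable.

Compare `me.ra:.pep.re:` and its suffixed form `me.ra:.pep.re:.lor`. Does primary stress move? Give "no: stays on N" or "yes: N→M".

no: stays on 2

Base `me.ra:.pep.re:` (4 syllables):
  The word has 4 syllables; the second syllable is syllable 2 (ra:).
  → primary stress on syllable 2.
Suffixed `me.ra:.pep.re:.lor` (5 syllables):
  The word has 5 syllables; the second syllable is syllable 2 (ra:).
  → primary stress on syllable 2.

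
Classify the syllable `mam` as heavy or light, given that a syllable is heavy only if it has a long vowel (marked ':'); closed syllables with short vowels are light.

light

`mam`: short vowel, closed (coda /m/). Short vowel → light.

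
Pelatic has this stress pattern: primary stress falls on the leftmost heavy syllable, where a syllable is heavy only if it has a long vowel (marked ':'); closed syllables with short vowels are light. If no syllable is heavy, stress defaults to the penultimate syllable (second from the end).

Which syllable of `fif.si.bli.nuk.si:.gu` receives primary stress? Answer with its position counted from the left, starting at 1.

Weights: 1 fif L, 2 si L, 3 bli L, 4 nuk L, 5 si: H, 6 gu L.
Heavy syllables in the domain: 5. The leftmost is syllable 5 (si:).
Primary stress: syllable 5 → fif.si.bli.nuk.ˈsi:.gu.

5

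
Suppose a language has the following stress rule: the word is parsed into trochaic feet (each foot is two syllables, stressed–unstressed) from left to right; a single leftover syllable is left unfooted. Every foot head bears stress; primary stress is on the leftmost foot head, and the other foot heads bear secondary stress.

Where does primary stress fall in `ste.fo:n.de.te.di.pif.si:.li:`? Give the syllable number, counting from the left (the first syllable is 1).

Parse left to right into trochaic (ˈσσ) feet: (ˈste.fo:n) (ˈde.te) (ˈdi.pif) (ˈsi:.li:).
Foot heads (stressed positions): 1, 3, 5, 7.
End Rule Leftmost: primary stress on the leftmost head = syllable 1.
Primary stress: syllable 1 → ˈste.fo:n.de.te.di.pif.si:.li:.

1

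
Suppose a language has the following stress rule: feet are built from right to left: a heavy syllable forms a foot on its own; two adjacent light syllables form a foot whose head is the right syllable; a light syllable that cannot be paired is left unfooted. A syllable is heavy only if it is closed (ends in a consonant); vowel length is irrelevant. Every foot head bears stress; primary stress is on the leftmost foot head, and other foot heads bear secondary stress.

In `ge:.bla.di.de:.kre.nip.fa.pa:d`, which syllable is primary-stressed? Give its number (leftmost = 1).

3

Weights: 1 ge: L, 2 bla L, 3 di L, 4 de: L, 5 kre L, 6 nip H, 7 fa L, 8 pa:d H.
Parse right to left (heavy = foot alone; LL = one foot; stranded L unfooted): ge: (bla.ˈdi) (de:.ˈkre) (ˈnip) fa (ˈpa:d).
Foot heads: 3, 5, 6, 8.
Primary stress on the leftmost head = syllable 3.
Primary stress: syllable 3 → ge:.bla.ˈdi.de:.kre.nip.fa.pa:d.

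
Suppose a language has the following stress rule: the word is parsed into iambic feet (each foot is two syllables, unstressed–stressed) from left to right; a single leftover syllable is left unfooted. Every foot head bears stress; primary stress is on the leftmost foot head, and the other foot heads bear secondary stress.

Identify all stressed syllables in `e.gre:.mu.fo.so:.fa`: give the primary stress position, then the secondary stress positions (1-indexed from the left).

Parse left to right into iambic (σˈσ) feet: (e.ˈgre:) (mu.ˈfo) (so:.ˈfa).
Foot heads (stressed positions): 2, 4, 6.
End Rule Leftmost: primary stress on the leftmost head = syllable 2.
Secondary stress on 4, 6: e.ˈgre:.mu.ˌfo.so:.ˌfa.

primary 2, secondary 4, 6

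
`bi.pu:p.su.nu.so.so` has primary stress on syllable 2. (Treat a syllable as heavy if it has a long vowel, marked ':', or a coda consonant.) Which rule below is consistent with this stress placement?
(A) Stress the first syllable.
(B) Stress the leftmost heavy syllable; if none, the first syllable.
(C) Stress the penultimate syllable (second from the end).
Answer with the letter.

Rule A → syllable 1 (observed: 2).
Rule B → syllable 2 ✓.
Rule C → syllable 5 (observed: 2).

B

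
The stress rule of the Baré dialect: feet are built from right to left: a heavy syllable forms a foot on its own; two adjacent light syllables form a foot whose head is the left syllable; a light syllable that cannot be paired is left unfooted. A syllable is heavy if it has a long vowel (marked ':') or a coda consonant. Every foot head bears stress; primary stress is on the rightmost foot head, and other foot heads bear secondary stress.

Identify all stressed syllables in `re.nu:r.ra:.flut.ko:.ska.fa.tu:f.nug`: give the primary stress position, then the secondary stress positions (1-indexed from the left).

primary 9, secondary 2, 3, 4, 5, 6, 8

Weights: 1 re L, 2 nu:r H, 3 ra: H, 4 flut H, 5 ko: H, 6 ska L, 7 fa L, 8 tu:f H, 9 nug H.
Parse right to left (heavy = foot alone; LL = one foot; stranded L unfooted): re (ˈnu:r) (ˈra:) (ˈflut) (ˈko:) (ˈska.fa) (ˈtu:f) (ˈnug).
Foot heads: 2, 3, 4, 5, 6, 8, 9.
Primary stress on the rightmost head = syllable 9.
Secondary stress on 2, 3, 4, 5, 6, 8: re.ˌnu:r.ˌra:.ˌflut.ˌko:.ˌska.fa.ˌtu:f.ˈnug.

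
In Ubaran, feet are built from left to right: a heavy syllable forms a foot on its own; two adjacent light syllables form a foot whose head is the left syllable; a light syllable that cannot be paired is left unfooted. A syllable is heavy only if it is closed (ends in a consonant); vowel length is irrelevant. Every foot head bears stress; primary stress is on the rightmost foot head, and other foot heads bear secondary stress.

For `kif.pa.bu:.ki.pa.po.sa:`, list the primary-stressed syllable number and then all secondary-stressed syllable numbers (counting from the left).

Weights: 1 kif H, 2 pa L, 3 bu: L, 4 ki L, 5 pa L, 6 po L, 7 sa: L.
Parse left to right (heavy = foot alone; LL = one foot; stranded L unfooted): (ˈkif) (ˈpa.bu:) (ˈki.pa) (ˈpo.sa:).
Foot heads: 1, 2, 4, 6.
Primary stress on the rightmost head = syllable 6.
Secondary stress on 1, 2, 4: ˌkif.ˌpa.bu:.ˌki.pa.ˈpo.sa:.

primary 6, secondary 1, 2, 4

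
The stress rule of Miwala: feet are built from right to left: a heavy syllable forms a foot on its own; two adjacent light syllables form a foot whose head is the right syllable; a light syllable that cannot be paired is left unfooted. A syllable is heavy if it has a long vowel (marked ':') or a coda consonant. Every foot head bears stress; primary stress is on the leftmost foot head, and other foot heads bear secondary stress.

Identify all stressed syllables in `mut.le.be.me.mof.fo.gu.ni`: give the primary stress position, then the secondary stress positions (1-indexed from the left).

primary 1, secondary 4, 5, 8

Weights: 1 mut H, 2 le L, 3 be L, 4 me L, 5 mof H, 6 fo L, 7 gu L, 8 ni L.
Parse right to left (heavy = foot alone; LL = one foot; stranded L unfooted): (ˈmut) le (be.ˈme) (ˈmof) fo (gu.ˈni).
Foot heads: 1, 4, 5, 8.
Primary stress on the leftmost head = syllable 1.
Secondary stress on 4, 5, 8: ˈmut.le.be.ˌme.ˌmof.fo.gu.ˌni.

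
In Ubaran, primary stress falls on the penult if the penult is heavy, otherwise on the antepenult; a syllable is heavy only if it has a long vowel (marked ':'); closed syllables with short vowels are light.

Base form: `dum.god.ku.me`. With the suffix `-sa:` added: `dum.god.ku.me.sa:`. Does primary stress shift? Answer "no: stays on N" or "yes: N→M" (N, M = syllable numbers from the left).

yes: 2→3

Base `dum.god.ku.me` (4 syllables):
  Weights: 2 god L, 3 ku L, 4 me L.
  The penult (syllable 3, ku) is light, so stress falls on the antepenult (syllable 2, god).
  → primary stress on syllable 2.
Suffixed `dum.god.ku.me.sa:` (5 syllables):
  Weights: 3 ku L, 4 me L, 5 sa: H.
  The penult (syllable 4, me) is light, so stress falls on the antepenult (syllable 3, ku).
  → primary stress on syllable 3.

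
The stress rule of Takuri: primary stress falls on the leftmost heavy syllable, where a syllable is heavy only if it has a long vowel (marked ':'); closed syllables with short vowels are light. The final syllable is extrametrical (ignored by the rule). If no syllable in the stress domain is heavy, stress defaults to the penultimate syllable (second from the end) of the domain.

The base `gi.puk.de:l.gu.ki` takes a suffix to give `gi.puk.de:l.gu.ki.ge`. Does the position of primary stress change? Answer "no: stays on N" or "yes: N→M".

Base `gi.puk.de:l.gu.ki` (5 syllables):
  The final syllable (5, ki) is extrametrical; the stress domain is syllables 1–4.
  Weights: 1 gi L, 2 puk L, 3 de:l H, 4 gu L.
  Heavy syllables in the domain: 3. The leftmost is syllable 3 (de:l).
  → primary stress on syllable 3.
Suffixed `gi.puk.de:l.gu.ki.ge` (6 syllables):
  The final syllable (6, ge) is extrametrical; the stress domain is syllables 1–5.
  Weights: 1 gi L, 2 puk L, 3 de:l H, 4 gu L, 5 ki L.
  Heavy syllables in the domain: 3. The leftmost is syllable 3 (de:l).
  → primary stress on syllable 3.

no: stays on 3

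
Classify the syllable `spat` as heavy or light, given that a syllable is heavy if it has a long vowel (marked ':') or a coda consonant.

heavy

`spat`: short vowel, closed (coda /t/). Closed → heavy.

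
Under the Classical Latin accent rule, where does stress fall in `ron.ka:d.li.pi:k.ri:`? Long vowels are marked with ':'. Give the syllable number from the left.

Classical Latin: stress the penult if heavy (long vowel or closed), else the antepenult.
Weights: 3 li L, 4 pi:k H, 5 ri: H.
The penult (syllable 4, pi:k) is heavy, so it takes stress.
Stress on syllable 4: ron.ka:d.li.ˈpi:k.ri:.

4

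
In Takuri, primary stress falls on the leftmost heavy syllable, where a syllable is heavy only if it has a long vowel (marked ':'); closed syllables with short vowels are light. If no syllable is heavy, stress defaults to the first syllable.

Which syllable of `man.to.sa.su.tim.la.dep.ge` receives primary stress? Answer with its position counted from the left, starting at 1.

1

Weights: 1 man L, 2 to L, 3 sa L, 4 su L, 5 tim L, 6 la L, 7 dep L, 8 ge L.
No heavy syllable in the domain; default to the first syllable = syllable 1.
Primary stress: syllable 1 → ˈman.to.sa.su.tim.la.dep.ge.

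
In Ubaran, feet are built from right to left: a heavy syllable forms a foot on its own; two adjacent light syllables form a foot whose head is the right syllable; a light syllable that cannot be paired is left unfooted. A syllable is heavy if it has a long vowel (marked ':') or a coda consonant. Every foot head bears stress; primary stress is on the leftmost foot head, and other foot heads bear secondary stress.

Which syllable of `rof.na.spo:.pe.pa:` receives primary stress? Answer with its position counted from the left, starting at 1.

Weights: 1 rof H, 2 na L, 3 spo: H, 4 pe L, 5 pa: H.
Parse right to left (heavy = foot alone; LL = one foot; stranded L unfooted): (ˈrof) na (ˈspo:) pe (ˈpa:).
Foot heads: 1, 3, 5.
Primary stress on the leftmost head = syllable 1.
Primary stress: syllable 1 → ˈrof.na.spo:.pe.pa:.

1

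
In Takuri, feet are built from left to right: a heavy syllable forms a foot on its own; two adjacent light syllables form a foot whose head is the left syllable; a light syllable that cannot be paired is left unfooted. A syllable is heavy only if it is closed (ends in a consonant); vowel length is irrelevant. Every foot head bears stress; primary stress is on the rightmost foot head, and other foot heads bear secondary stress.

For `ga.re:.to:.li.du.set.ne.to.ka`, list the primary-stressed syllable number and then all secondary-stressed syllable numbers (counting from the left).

Weights: 1 ga L, 2 re: L, 3 to: L, 4 li L, 5 du L, 6 set H, 7 ne L, 8 to L, 9 ka L.
Parse left to right (heavy = foot alone; LL = one foot; stranded L unfooted): (ˈga.re:) (ˈto:.li) du (ˈset) (ˈne.to) ka.
Foot heads: 1, 3, 6, 7.
Primary stress on the rightmost head = syllable 7.
Secondary stress on 1, 3, 6: ˌga.re:.ˌto:.li.du.ˌset.ˈne.to.ka.

primary 7, secondary 1, 3, 6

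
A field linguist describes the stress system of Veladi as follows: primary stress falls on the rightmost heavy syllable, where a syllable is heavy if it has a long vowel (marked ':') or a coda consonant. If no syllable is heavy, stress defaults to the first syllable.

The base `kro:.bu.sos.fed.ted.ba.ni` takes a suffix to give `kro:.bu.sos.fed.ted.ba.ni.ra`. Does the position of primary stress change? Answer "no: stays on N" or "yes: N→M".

no: stays on 5

Base `kro:.bu.sos.fed.ted.ba.ni` (7 syllables):
  Weights: 1 kro: H, 2 bu L, 3 sos H, 4 fed H, 5 ted H, 6 ba L, 7 ni L.
  Heavy syllables in the domain: 1, 3, 4, 5. The rightmost is syllable 5 (ted).
  → primary stress on syllable 5.
Suffixed `kro:.bu.sos.fed.ted.ba.ni.ra` (8 syllables):
  Weights: 1 kro: H, 2 bu L, 3 sos H, 4 fed H, 5 ted H, 6 ba L, 7 ni L, 8 ra L.
  Heavy syllables in the domain: 1, 3, 4, 5. The rightmost is syllable 5 (ted).
  → primary stress on syllable 5.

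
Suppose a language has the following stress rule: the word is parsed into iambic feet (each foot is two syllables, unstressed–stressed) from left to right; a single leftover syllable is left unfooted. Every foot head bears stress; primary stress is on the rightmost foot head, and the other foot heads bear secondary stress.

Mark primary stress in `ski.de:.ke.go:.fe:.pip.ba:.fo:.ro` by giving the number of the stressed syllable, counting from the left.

8

Parse left to right into iambic (σˈσ) feet: (ski.ˈde:) (ke.ˈgo:) (fe:.ˈpip) (ba:.ˈfo:) ro. Syllable 9 is left unfooted.
Foot heads (stressed positions): 2, 4, 6, 8.
End Rule Rightmost: primary stress on the rightmost head = syllable 8.
Primary stress: syllable 8 → ski.de:.ke.go:.fe:.pip.ba:.ˈfo:.ro.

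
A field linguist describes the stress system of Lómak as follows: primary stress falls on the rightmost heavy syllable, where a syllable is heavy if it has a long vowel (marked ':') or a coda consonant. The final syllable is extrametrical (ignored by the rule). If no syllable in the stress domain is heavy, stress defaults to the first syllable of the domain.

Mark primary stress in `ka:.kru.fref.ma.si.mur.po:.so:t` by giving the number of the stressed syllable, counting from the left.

The final syllable (8, so:t) is extrametrical; the stress domain is syllables 1–7.
Weights: 1 ka: H, 2 kru L, 3 fref H, 4 ma L, 5 si L, 6 mur H, 7 po: H.
Heavy syllables in the domain: 1, 3, 6, 7. The rightmost is syllable 7 (po:).
Primary stress: syllable 7 → ka:.kru.fref.ma.si.mur.ˈpo:.so:t.

7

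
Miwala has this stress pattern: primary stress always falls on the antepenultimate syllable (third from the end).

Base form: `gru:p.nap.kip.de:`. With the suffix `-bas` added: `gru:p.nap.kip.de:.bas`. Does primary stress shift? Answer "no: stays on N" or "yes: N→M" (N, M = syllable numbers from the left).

yes: 2→3

Base `gru:p.nap.kip.de:` (4 syllables):
  The word has 4 syllables; the antepenultimate syllable (third from the end) is syllable 2 (nap).
  → primary stress on syllable 2.
Suffixed `gru:p.nap.kip.de:.bas` (5 syllables):
  The word has 5 syllables; the antepenultimate syllable (third from the end) is syllable 3 (kip).
  → primary stress on syllable 3.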